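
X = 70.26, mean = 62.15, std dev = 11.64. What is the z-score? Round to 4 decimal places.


z = (X - mu) / sigma
X - mu = 70.26 - 62.15 = 8.11
z = 8.11 / 11.64 = 811/1164 ≈ 0.696735

0.6967


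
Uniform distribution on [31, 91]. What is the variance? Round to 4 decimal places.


Var = (b-a)^2 / 12
(b-a)^2 = (91 - 31)^2 = 3600
Var = 3600/12 = 300

300.0000


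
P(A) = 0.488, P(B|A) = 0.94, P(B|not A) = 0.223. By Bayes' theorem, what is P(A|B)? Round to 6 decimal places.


P(A|B) = P(B|A)*P(A) / P(B), P(B) = P(B|A)*P(A) + P(B|not A)*P(not A)
P(B|A)*P(A) = 0.94 * 0.488 = 0.45872
P(B|not A)*P(not A) = 0.223 * 0.512 = 0.114176
P(B) = 0.45872 + 0.114176 = 0.572896
P(A|B) = 0.45872 / 0.572896 ≈ 0.80070379

0.800704


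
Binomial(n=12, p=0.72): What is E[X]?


E[X] = n*p = 12 * 0.72 = 8.64

8.64


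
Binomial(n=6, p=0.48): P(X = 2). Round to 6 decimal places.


P = C(n,k) * p^k * (1-p)^(n-k)
C(6,2) = 15
p^k = 0.48^2 = 0.2304
(1-p)^(n-k) = 0.52^4 = 0.07311616
P = 15 * 0.2304 * 0.07311616 ≈ 0.252689

0.252689


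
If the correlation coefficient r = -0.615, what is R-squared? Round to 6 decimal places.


R^2 = r^2 = (-0.615)^2 = 0.378225

0.378225


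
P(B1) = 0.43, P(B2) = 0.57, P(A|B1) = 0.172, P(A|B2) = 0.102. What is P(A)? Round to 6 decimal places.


P(A) = P(A|B1)*P(B1) + P(A|B2)*P(B2)
P(A|B1)*P(B1) = 0.172 * 0.43 = 0.07396
P(A|B2)*P(B2) = 0.102 * 0.57 = 0.05814
P(A) = 0.07396 + 0.05814 = 0.1321

0.132100


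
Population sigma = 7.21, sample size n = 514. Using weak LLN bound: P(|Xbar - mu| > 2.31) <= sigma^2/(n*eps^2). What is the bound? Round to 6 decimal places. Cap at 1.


bound = min(1, sigma^2/(n*eps^2))
sigma^2 = 7.21^2 = 51.9841
n*eps^2 = 514 * 2.31^2 = 514 * 5.3361 = 2742.7554
sigma^2/(n*eps^2) = 51.9841 / 2742.7554 ≈ 0.01895324

0.018953


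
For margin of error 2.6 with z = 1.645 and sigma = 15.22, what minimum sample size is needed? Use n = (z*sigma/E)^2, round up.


z*sigma/E = 1.645 * 15.22 / 2.6 ≈ 9.629577
(z*sigma/E)^2 ≈ 92.728752
round up: n = 93

93


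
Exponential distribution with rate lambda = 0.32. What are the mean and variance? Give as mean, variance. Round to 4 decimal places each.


mean = 1/lam, var = 1/lam^2
mean = 1 / 0.32 = 3.125
lam^2 = 0.32^2 = 0.1024
var = 1 / 0.1024 = 9.765625

3.1250, 9.7656


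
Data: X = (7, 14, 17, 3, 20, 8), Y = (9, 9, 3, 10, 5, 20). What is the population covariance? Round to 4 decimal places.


Cov = (1/n)*sum((xi-xbar)(yi-ybar))
n = 6, xbar = 69/6 = 11.5, ybar = 56/6 = 28/3 ≈ 9.333333
sum((xi-xbar)(yi-ybar)) = -114
Cov = -114 / 6 = -19

-19.0000


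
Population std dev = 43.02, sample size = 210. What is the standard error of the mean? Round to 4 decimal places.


SE = sigma / sqrt(n)
sqrt(210) ≈ 14.491377
SE = 43.02 / 14.491377 ≈ 2.968662

2.9687


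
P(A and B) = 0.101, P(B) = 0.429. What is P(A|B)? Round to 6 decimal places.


P(A|B) = P(A and B) / P(B) = 0.101 / 0.429 = 101/429 ≈ 0.23543124

0.235431


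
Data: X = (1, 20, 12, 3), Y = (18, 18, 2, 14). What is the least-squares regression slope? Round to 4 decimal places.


b = sum((xi-xbar)(yi-ybar)) / sum((xi-xbar)^2)
n = 4, xbar = 36/4 = 9, ybar = 52/4 = 13
Sxy = sum((xi-xbar)(yi-ybar)) = -24
Sxx = sum((xi-xbar)^2) = 230
b = Sxy / Sxx = -12/115 ≈ -0.104348

-0.1043


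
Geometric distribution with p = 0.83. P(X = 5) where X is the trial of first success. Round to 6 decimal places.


P = (1-p)^(k-1) * p
(1-p)^(k-1) = 0.17^4 = 0.00083521
P = 0.00083521 * 0.83 = 0.0006932243

0.000693


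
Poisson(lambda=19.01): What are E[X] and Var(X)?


E[X] = Var(X) = lambda = 19.01

19.01, 19.01


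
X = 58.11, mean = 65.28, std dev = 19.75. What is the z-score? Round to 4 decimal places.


z = (X - mu) / sigma
X - mu = 58.11 - 65.28 = -7.17
z = -7.17 / 19.75 = -717/1975 ≈ -0.363038

-0.3630


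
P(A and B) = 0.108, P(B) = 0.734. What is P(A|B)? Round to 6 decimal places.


P(A|B) = P(A and B) / P(B) = 0.108 / 0.734 = 54/367 ≈ 0.14713896

0.147139


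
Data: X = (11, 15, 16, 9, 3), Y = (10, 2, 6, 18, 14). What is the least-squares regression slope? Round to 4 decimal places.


b = sum((xi-xbar)(yi-ybar)) / sum((xi-xbar)^2)
n = 5, xbar = 54/5 = 10.8, ybar = 50/5 = 10
Sxy = sum((xi-xbar)(yi-ybar)) = -100
Sxx = sum((xi-xbar)^2) = 108.8
b = Sxy / Sxx = -125/136 ≈ -0.919118

-0.9191


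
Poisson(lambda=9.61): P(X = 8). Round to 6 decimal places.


P = e^(-lam) * lam^k / k!
e^(-9.61) ≈ 0.00006705482
lam^k = 9.61^8 ≈ 72742312.174719
k! = 8! = 40320
P = 0.00006705482 * 72742312.174719 / 40320 ≈ 0.120975

0.120975


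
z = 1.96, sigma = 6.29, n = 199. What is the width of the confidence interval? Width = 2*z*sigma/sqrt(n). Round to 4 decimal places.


width = 2*z*sigma/sqrt(n)
2*z*sigma = 2 * 1.96 * 6.29 = 24.6568
sqrt(199) ≈ 14.106736
width = 24.6568 / 14.106736 ≈ 1.747874

1.7479


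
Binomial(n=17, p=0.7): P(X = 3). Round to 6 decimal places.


P = C(n,k) * p^k * (1-p)^(n-k)
C(17,3) = 680
p^k = 0.7^3 = 0.343
(1-p)^(n-k) = 0.3^14 = 0.00000004782969
P = 680 * 0.343 * 0.00000004782969 ≈ 0.000011

0.000011


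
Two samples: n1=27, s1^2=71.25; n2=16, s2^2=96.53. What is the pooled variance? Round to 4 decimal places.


sp^2 = ((n1-1)*s1^2 + (n2-1)*s2^2)/(n1+n2-2)
(n1-1)*s1^2 = 26 * 71.25 = 1852.5
(n2-1)*s2^2 = 15 * 96.53 = 1447.95
numerator = 1852.5 + 1447.95 = 3300.45
n1+n2-2 = 41
sp^2 = 3300.45 / 41 = 66009/820 ≈ 80.498780

80.4988


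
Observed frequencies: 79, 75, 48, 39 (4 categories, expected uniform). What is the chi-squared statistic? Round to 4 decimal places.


chi2 = sum((O-E)^2/E), E = total/4
total = 241, E = 241/4 = 60.25
(79 - 60.25)^2 / 60.25 = 351.5625 / 60.25 = 5625/964 ≈ 5.835062
(75 - 60.25)^2 / 60.25 = 217.5625 / 60.25 = 3481/964 ≈ 3.610996
(48 - 60.25)^2 / 60.25 = 150.0625 / 60.25 = 2401/964 ≈ 2.490664
(39 - 60.25)^2 / 60.25 = 451.5625 / 60.25 = 7225/964 ≈ 7.494813
chi2 = 4683/241 ≈ 19.431535

19.4315


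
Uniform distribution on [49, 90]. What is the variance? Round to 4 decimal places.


Var = (b-a)^2 / 12
(b-a)^2 = (90 - 49)^2 = 1681
Var = 1681/12 ≈ 140.083333

140.0833


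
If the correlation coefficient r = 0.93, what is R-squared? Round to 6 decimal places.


R^2 = r^2 = (0.93)^2 = 0.8649

0.864900


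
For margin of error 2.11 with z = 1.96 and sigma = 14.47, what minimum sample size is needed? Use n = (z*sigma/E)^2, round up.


z*sigma/E = 1.96 * 14.47 / 2.11 = 70903/5275 ≈ 13.441327
(z*sigma/E)^2 ≈ 180.669272
round up: n = 181

181


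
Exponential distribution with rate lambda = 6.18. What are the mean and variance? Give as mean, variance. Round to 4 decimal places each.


mean = 1/lam, var = 1/lam^2
mean = 1 / 6.18 = 50/309 ≈ 0.161812
lam^2 = 6.18^2 = 38.1924
var = 1 / 38.1924 ≈ 0.026183

0.1618, 0.0262


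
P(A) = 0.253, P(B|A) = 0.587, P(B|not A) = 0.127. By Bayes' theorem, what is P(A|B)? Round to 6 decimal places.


P(A|B) = P(B|A)*P(A) / P(B), P(B) = P(B|A)*P(A) + P(B|not A)*P(not A)
P(B|A)*P(A) = 0.587 * 0.253 = 0.148511
P(B|not A)*P(not A) = 0.127 * 0.747 = 0.094869
P(B) = 0.148511 + 0.094869 = 0.24338
P(A|B) = 0.148511 / 0.24338 ≈ 0.61020215

0.610202


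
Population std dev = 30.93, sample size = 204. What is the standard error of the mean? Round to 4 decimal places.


SE = sigma / sqrt(n)
sqrt(204) ≈ 14.282857
SE = 30.93 / 14.282857 ≈ 2.165533

2.1655


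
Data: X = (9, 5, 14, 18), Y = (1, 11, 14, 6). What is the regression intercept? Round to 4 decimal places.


a = ybar - b*xbar, where b = sum((xi-xbar)(yi-ybar)) / sum((xi-xbar)^2)
n = 4, xbar = 46/4 = 11.5, ybar = 32/4 = 8
Sxy = sum((xi-xbar)(yi-ybar)) = 0
Sxx = sum((xi-xbar)^2) = 97
b = Sxy / Sxx = 0
a = 8 - 0 * 11.5 = 8

8.0000


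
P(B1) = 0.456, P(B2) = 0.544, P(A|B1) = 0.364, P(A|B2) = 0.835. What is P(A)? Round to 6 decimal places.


P(A) = P(A|B1)*P(B1) + P(A|B2)*P(B2)
P(A|B1)*P(B1) = 0.364 * 0.456 = 0.165984
P(A|B2)*P(B2) = 0.835 * 0.544 = 0.45424
P(A) = 0.165984 + 0.45424 = 0.620224

0.620224


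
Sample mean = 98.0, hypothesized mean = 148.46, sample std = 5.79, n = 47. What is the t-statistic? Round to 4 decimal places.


t = (xbar - mu0) / (s/sqrt(n))
xbar - mu0 = 98.0 - 148.46 = -50.46
sqrt(47) ≈ 6.85565460
s/sqrt(n) = 5.79 / 6.85565460 ≈ 0.84455830
t = -50.46 / 0.84455830 ≈ -59.747207

-59.7472


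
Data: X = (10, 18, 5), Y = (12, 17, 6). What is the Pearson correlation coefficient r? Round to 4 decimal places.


r = sum((xi-xbar)(yi-ybar)) / sqrt(sum((xi-xbar)^2) * sum((yi-ybar)^2))
n = 3, xbar = 33/3 = 11, ybar = 35/3 ≈ 11.666667
Sxy = sum((xi-xbar)(yi-ybar)) = 71
Sxx = sum((xi-xbar)^2) = 86
Syy = sum((yi-ybar)^2) = 182/3 ≈ 60.666667
sqrt(Sxx*Syy) ≈ 72.231111
r = Sxy / sqrt(Sxx*Syy) = 71 / 72.231111 ≈ 0.982956

0.9830


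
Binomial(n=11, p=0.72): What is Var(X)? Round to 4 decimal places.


Var = n*p*(1-p) = 11 * 0.72 * 0.28 = 2.2176

2.2176


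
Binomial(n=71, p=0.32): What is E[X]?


E[X] = n*p = 71 * 0.32 = 22.72

22.72


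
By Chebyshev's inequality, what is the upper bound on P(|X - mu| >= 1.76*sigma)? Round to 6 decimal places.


P <= 1/k^2
k^2 = 1.76^2 = 3.0976
1/k^2 = 1 / 3.0976 = 625/1936 ≈ 0.32283058

0.322831


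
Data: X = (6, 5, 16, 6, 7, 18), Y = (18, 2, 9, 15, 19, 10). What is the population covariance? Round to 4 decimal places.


Cov = (1/n)*sum((xi-xbar)(yi-ybar))
n = 6, xbar = 58/6 = 29/3 ≈ 9.666667, ybar = 73/6 ≈ 12.166667
sum((xi-xbar)(yi-ybar)) = -122/3 ≈ -40.666667
Cov = -40.666667 / 6 = -61/9 ≈ -6.777778

-6.7778


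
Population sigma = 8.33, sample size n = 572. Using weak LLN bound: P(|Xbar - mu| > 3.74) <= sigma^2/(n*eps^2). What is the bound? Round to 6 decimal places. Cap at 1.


bound = min(1, sigma^2/(n*eps^2))
sigma^2 = 8.33^2 = 69.3889
n*eps^2 = 572 * 3.74^2 = 572 * 13.9876 = 8000.9072
sigma^2/(n*eps^2) = 69.3889 / 8000.9072 ≈ 0.00867263

0.008673


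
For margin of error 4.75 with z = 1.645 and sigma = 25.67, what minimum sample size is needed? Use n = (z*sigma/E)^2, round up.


z*sigma/E = 1.645 * 25.67 / 4.75 ≈ 8.889926
(z*sigma/E)^2 ≈ 79.030790
round up: n = 80

80


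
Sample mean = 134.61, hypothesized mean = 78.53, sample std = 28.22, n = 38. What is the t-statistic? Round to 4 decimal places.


t = (xbar - mu0) / (s/sqrt(n))
xbar - mu0 = 134.61 - 78.53 = 56.08
sqrt(38) ≈ 6.16441400
s/sqrt(n) = 28.22 / 6.16441400 ≈ 4.57788850
t = 56.08 / 4.57788850 ≈ 12.250189

12.2502


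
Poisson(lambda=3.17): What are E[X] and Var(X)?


E[X] = Var(X) = lambda = 3.17

3.17, 3.17


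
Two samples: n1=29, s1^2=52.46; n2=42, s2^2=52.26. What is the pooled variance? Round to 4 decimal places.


sp^2 = ((n1-1)*s1^2 + (n2-1)*s2^2)/(n1+n2-2)
(n1-1)*s1^2 = 28 * 52.46 = 1468.88
(n2-1)*s2^2 = 41 * 52.26 = 2142.66
numerator = 1468.88 + 2142.66 = 3611.54
n1+n2-2 = 69
sp^2 = 3611.54 / 69 = 180577/3450 ≈ 52.341159

52.3412


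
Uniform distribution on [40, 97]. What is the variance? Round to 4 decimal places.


Var = (b-a)^2 / 12
(b-a)^2 = (97 - 40)^2 = 3249
Var = 3249/12 = 270.75

270.7500


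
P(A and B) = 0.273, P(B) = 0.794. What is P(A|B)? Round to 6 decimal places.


P(A|B) = P(A and B) / P(B) = 0.273 / 0.794 = 273/794 ≈ 0.34382872

0.343829


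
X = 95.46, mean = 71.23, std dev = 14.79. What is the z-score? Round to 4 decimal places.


z = (X - mu) / sigma
X - mu = 95.46 - 71.23 = 24.23
z = 24.23 / 14.79 = 2423/1479 ≈ 1.638269

1.6383


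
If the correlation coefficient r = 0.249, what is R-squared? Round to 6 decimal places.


R^2 = r^2 = (0.249)^2 = 0.062001

0.062001


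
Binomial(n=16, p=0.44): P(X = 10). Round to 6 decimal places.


P = C(n,k) * p^k * (1-p)^(n-k)
C(16,10) = 8008
p^k = 0.44^10 ≈ 0.0002719736
(1-p)^(n-k) = 0.56^6 ≈ 0.03084098
P = 8008 * 0.0002719736 * 0.03084098 ≈ 0.067171

0.067171


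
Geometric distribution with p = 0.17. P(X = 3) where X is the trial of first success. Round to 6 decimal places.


P = (1-p)^(k-1) * p
(1-p)^(k-1) = 0.83^2 = 0.6889
P = 0.6889 * 0.17 = 0.117113

0.117113


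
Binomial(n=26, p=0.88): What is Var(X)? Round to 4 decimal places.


Var = n*p*(1-p) = 26 * 0.88 * 0.12 = 2.7456

2.7456


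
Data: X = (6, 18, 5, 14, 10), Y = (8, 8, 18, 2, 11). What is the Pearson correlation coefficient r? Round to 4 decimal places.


r = sum((xi-xbar)(yi-ybar)) / sqrt(sum((xi-xbar)^2) * sum((yi-ybar)^2))
n = 5, xbar = 53/5 = 10.6, ybar = 47/5 = 9.4
Sxy = sum((xi-xbar)(yi-ybar)) = -78.2
Sxx = sum((xi-xbar)^2) = 119.2
Syy = sum((yi-ybar)^2) = 135.2
sqrt(Sxx*Syy) ≈ 126.948178
r = Sxy / sqrt(Sxx*Syy) = -78.2 / 126.948178 ≈ -0.615999

-0.6160


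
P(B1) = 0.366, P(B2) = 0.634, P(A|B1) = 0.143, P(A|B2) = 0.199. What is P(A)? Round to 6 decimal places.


P(A) = P(A|B1)*P(B1) + P(A|B2)*P(B2)
P(A|B1)*P(B1) = 0.143 * 0.366 = 0.052338
P(A|B2)*P(B2) = 0.199 * 0.634 = 0.126166
P(A) = 0.052338 + 0.126166 = 0.178504

0.178504


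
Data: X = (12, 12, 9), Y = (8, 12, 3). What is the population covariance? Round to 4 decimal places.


Cov = (1/n)*sum((xi-xbar)(yi-ybar))
n = 3, xbar = 33/3 = 11, ybar = 23/3 ≈ 7.666667
sum((xi-xbar)(yi-ybar)) = 14
Cov = 14 / 3 = 14/3 ≈ 4.666667

4.6667


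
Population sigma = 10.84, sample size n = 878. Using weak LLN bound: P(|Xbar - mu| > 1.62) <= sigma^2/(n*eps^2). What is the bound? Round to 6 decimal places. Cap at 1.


bound = min(1, sigma^2/(n*eps^2))
sigma^2 = 10.84^2 = 117.5056
n*eps^2 = 878 * 1.62^2 = 878 * 2.6244 = 2304.2232
sigma^2/(n*eps^2) = 117.5056 / 2304.2232 ≈ 0.05099575

0.050996


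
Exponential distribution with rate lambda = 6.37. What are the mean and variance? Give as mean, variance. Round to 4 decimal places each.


mean = 1/lam, var = 1/lam^2
mean = 1 / 6.37 = 100/637 ≈ 0.156986
lam^2 = 6.37^2 = 40.5769
var = 1 / 40.5769 ≈ 0.024645

0.1570, 0.0246


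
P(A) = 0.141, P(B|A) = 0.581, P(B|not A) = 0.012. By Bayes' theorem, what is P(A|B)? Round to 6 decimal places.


P(A|B) = P(B|A)*P(A) / P(B), P(B) = P(B|A)*P(A) + P(B|not A)*P(not A)
P(B|A)*P(A) = 0.581 * 0.141 = 0.081921
P(B|not A)*P(not A) = 0.012 * 0.859 = 0.010308
P(B) = 0.081921 + 0.010308 = 0.092229
P(A|B) = 0.081921 / 0.092229 ≈ 0.88823472

0.888235


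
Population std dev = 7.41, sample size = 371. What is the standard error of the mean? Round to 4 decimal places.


SE = sigma / sqrt(n)
sqrt(371) ≈ 19.261360
SE = 7.41 / 19.261360 ≈ 0.384708

0.3847


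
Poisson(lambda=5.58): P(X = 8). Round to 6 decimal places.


P = e^(-lam) * lam^k / k!
e^(-5.58) ≈ 0.003772566
lam^k = 5.58^8 ≈ 939882.560822
k! = 8! = 40320
P = 0.003772566 * 939882.560822 / 40320 ≈ 0.087941

0.087941


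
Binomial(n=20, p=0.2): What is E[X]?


E[X] = n*p = 20 * 0.2 = 4

4


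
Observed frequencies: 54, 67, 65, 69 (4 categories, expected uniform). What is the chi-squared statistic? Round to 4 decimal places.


chi2 = sum((O-E)^2/E), E = total/4
total = 255, E = 255/4 = 63.75
(54 - 63.75)^2 / 63.75 = 95.0625 / 63.75 = 507/340 ≈ 1.491176
(67 - 63.75)^2 / 63.75 = 10.5625 / 63.75 = 169/1020 ≈ 0.165686
(65 - 63.75)^2 / 63.75 = 1.5625 / 63.75 = 5/204 ≈ 0.024510
(69 - 63.75)^2 / 63.75 = 27.5625 / 63.75 = 147/340 ≈ 0.432353
chi2 = 539/255 ≈ 2.113725

2.1137


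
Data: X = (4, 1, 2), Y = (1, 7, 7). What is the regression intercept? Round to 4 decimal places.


a = ybar - b*xbar, where b = sum((xi-xbar)(yi-ybar)) / sum((xi-xbar)^2)
n = 3, xbar = 7/3 ≈ 2.333333, ybar = 15/3 = 5
Sxy = sum((xi-xbar)(yi-ybar)) = -10
Sxx = sum((xi-xbar)^2) = 14/3 ≈ 4.666667
b = Sxy / Sxx = -15/7 ≈ -2.142857
a = 5 - (-2.142857) * 2.333333 = 10

10.0000


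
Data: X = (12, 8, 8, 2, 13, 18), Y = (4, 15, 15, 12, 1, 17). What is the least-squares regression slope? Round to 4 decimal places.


b = sum((xi-xbar)(yi-ybar)) / sum((xi-xbar)^2)
n = 6, xbar = 61/6 ≈ 10.166667, ybar = 64/6 = 32/3 ≈ 10.666667
Sxy = sum((xi-xbar)(yi-ybar)) = -59/3 ≈ -19.666667
Sxx = sum((xi-xbar)^2) = 893/6 ≈ 148.833333
b = Sxy / Sxx = -118/893 ≈ -0.132139

-0.1321


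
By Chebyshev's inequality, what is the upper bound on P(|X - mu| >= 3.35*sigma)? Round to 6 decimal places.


P <= 1/k^2
k^2 = 3.35^2 = 11.2225
1/k^2 = 1 / 11.2225 = 400/4489 ≈ 0.08910671

0.089107


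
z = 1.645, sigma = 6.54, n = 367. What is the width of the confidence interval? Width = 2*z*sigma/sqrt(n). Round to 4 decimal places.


width = 2*z*sigma/sqrt(n)
2*z*sigma = 2 * 1.645 * 6.54 = 21.5166
sqrt(367) ≈ 19.157244
width = 21.5166 / 19.157244 ≈ 1.123157

1.1232


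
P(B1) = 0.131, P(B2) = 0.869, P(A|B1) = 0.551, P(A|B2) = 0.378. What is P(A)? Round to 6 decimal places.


P(A) = P(A|B1)*P(B1) + P(A|B2)*P(B2)
P(A|B1)*P(B1) = 0.551 * 0.131 = 0.072181
P(A|B2)*P(B2) = 0.378 * 0.869 = 0.328482
P(A) = 0.072181 + 0.328482 = 0.400663

0.400663


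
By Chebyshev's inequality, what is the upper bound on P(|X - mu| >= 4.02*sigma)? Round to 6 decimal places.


P <= 1/k^2
k^2 = 4.02^2 = 16.1604
1/k^2 = 1 / 16.1604 ≈ 0.06187966

0.061880


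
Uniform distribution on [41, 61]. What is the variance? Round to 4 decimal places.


Var = (b-a)^2 / 12
(b-a)^2 = (61 - 41)^2 = 400
Var = 400/12 ≈ 33.333333

33.3333


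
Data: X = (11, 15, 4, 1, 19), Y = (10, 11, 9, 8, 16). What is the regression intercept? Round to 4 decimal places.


a = ybar - b*xbar, where b = sum((xi-xbar)(yi-ybar)) / sum((xi-xbar)^2)
n = 5, xbar = 50/5 = 10, ybar = 54/5 = 10.8
Sxy = sum((xi-xbar)(yi-ybar)) = 83
Sxx = sum((xi-xbar)^2) = 224
b = Sxy / Sxx = 83/224 ≈ 0.370536
a = 10.8 - 0.370536 * 10 = 3973/560 ≈ 7.094643

7.0946


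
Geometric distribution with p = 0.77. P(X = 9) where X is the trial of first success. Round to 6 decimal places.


P = (1-p)^(k-1) * p
(1-p)^(k-1) = 0.23^8 ≈ 0.000007831099
P = 0.000007831099 * 0.77 ≈ 0.000006029946

0.000006


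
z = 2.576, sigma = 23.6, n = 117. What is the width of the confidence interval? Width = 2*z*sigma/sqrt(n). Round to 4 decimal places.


width = 2*z*sigma/sqrt(n)
2*z*sigma = 2 * 2.576 * 23.6 = 121.5872
sqrt(117) ≈ 10.816654
width = 121.5872 / 10.816654 ≈ 11.240741

11.2407


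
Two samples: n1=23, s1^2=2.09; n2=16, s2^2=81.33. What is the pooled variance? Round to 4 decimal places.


sp^2 = ((n1-1)*s1^2 + (n2-1)*s2^2)/(n1+n2-2)
(n1-1)*s1^2 = 22 * 2.09 = 45.98
(n2-1)*s2^2 = 15 * 81.33 = 1219.95
numerator = 45.98 + 1219.95 = 1265.93
n1+n2-2 = 37
sp^2 = 1265.93 / 37 = 126593/3700 ≈ 34.214324

34.2143


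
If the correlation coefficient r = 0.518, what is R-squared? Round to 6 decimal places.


R^2 = r^2 = (0.518)^2 = 0.268324

0.268324


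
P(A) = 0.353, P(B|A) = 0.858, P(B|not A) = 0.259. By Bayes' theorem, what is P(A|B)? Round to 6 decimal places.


P(A|B) = P(B|A)*P(A) / P(B), P(B) = P(B|A)*P(A) + P(B|not A)*P(not A)
P(B|A)*P(A) = 0.858 * 0.353 = 0.302874
P(B|not A)*P(not A) = 0.259 * 0.647 = 0.167573
P(B) = 0.302874 + 0.167573 = 0.470447
P(A|B) = 0.302874 / 0.470447 ≈ 0.64380047

0.643800


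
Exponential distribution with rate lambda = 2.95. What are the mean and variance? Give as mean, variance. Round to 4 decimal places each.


mean = 1/lam, var = 1/lam^2
mean = 1 / 2.95 = 20/59 ≈ 0.338983
lam^2 = 2.95^2 = 8.7025
var = 1 / 8.7025 = 400/3481 ≈ 0.114910

0.3390, 0.1149


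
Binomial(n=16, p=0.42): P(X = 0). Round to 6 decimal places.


P = C(n,k) * p^k * (1-p)^(n-k)
C(16,0) = 1
p^k = 0.42^0 = 1
(1-p)^(n-k) = 0.58^16 ≈ 0.0001640015
P = 1 * 1 * 0.0001640015 ≈ 0.000164

0.000164


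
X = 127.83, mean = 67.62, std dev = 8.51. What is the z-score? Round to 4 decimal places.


z = (X - mu) / sigma
X - mu = 127.83 - 67.62 = 60.21
z = 60.21 / 8.51 = 6021/851 ≈ 7.075206

7.0752


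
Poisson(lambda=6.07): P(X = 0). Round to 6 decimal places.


P = e^(-lam) * lam^k / k!
e^(-6.07) ≈ 0.002311173
lam^k = 6.07^0 = 1
k! = 0! = 1
P = 0.002311173 * 1 / 1 ≈ 0.002311

0.002311


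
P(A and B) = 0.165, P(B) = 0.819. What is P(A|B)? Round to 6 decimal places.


P(A|B) = P(A and B) / P(B) = 0.165 / 0.819 = 55/273 ≈ 0.20146520

0.201465


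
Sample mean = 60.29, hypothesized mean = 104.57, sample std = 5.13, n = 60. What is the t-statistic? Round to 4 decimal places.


t = (xbar - mu0) / (s/sqrt(n))
xbar - mu0 = 60.29 - 104.57 = -44.28
sqrt(60) ≈ 7.74596669
s/sqrt(n) = 5.13 / 7.74596669 ≈ 0.66228015
t = -44.28 / 0.66228015 ≈ -66.859923

-66.8599


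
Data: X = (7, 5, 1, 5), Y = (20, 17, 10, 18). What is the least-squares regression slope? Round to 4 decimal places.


b = sum((xi-xbar)(yi-ybar)) / sum((xi-xbar)^2)
n = 4, xbar = 18/4 = 4.5, ybar = 65/4 = 16.25
Sxy = sum((xi-xbar)(yi-ybar)) = 32.5
Sxx = sum((xi-xbar)^2) = 19
b = Sxy / Sxx = 65/38 ≈ 1.710526

1.7105


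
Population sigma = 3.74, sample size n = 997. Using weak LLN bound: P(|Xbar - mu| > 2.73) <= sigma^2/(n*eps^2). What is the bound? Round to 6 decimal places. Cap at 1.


bound = min(1, sigma^2/(n*eps^2))
sigma^2 = 3.74^2 = 13.9876
n*eps^2 = 997 * 2.73^2 = 997 * 7.4529 = 7430.5413
sigma^2/(n*eps^2) = 13.9876 / 7430.5413 ≈ 0.00188245

0.001882


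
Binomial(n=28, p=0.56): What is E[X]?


E[X] = n*p = 28 * 0.56 = 15.68

15.68


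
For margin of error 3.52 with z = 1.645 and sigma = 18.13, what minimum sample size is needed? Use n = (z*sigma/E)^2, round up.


z*sigma/E = 1.645 * 18.13 / 3.52 ≈ 8.472685
(z*sigma/E)^2 ≈ 71.786385
round up: n = 72

72


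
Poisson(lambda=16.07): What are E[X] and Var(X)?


E[X] = Var(X) = lambda = 16.07

16.07, 16.07


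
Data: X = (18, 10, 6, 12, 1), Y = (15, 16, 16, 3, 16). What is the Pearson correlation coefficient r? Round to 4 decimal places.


r = sum((xi-xbar)(yi-ybar)) / sqrt(sum((xi-xbar)^2) * sum((yi-ybar)^2))
n = 5, xbar = 47/5 = 9.4, ybar = 66/5 = 13.2
Sxy = sum((xi-xbar)(yi-ybar)) = -42.4
Sxx = sum((xi-xbar)^2) = 163.2
Syy = sum((yi-ybar)^2) = 130.8
sqrt(Sxx*Syy) ≈ 146.104620
r = Sxy / sqrt(Sxx*Syy) = -42.4 / 146.104620 ≈ -0.290203

-0.2902


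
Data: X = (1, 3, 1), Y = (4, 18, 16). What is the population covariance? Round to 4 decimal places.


Cov = (1/n)*sum((xi-xbar)(yi-ybar))
n = 3, xbar = 5/3 ≈ 1.666667, ybar = 38/3 ≈ 12.666667
sum((xi-xbar)(yi-ybar)) = 32/3 ≈ 10.666667
Cov = 10.666667 / 3 = 32/9 ≈ 3.555556

3.5556


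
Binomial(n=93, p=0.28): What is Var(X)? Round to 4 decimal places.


Var = n*p*(1-p) = 93 * 0.28 * 0.72 = 18.7488

18.7488


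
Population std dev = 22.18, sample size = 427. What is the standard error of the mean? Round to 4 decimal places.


SE = sigma / sqrt(n)
sqrt(427) ≈ 20.663978
SE = 22.18 / 20.663978 ≈ 1.073365

1.0734


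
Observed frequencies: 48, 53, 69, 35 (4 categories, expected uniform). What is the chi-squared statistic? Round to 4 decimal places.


chi2 = sum((O-E)^2/E), E = total/4
total = 205, E = 205/4 = 51.25
(48 - 51.25)^2 / 51.25 = 10.5625 / 51.25 = 169/820 ≈ 0.206098
(53 - 51.25)^2 / 51.25 = 3.0625 / 51.25 = 49/820 ≈ 0.059756
(69 - 51.25)^2 / 51.25 = 315.0625 / 51.25 = 5041/820 ≈ 6.147561
(35 - 51.25)^2 / 51.25 = 264.0625 / 51.25 = 845/164 ≈ 5.152439
chi2 = 2371/205 ≈ 11.565854

11.5659


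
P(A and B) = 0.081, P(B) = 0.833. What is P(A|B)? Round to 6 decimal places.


P(A|B) = P(A and B) / P(B) = 0.081 / 0.833 = 81/833 ≈ 0.09723890

0.097239


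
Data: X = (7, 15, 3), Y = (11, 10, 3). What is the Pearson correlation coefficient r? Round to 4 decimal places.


r = sum((xi-xbar)(yi-ybar)) / sqrt(sum((xi-xbar)^2) * sum((yi-ybar)^2))
n = 3, xbar = 25/3 ≈ 8.333333, ybar = 24/3 = 8
Sxy = sum((xi-xbar)(yi-ybar)) = 36
Sxx = sum((xi-xbar)^2) = 224/3 ≈ 74.666667
Syy = sum((yi-ybar)^2) = 38
sqrt(Sxx*Syy) ≈ 53.266625
r = Sxy / sqrt(Sxx*Syy) = 36 / 53.266625 ≈ 0.675845

0.6758


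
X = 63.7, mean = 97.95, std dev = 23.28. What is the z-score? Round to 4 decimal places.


z = (X - mu) / sigma
X - mu = 63.7 - 97.95 = -34.25
z = -34.25 / 23.28 = -3425/2328 ≈ -1.471220

-1.4712


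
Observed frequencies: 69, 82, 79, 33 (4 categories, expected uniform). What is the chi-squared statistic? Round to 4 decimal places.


chi2 = sum((O-E)^2/E), E = total/4
total = 263, E = 263/4 = 65.75
(69 - 65.75)^2 / 65.75 = 10.5625 / 65.75 = 169/1052 ≈ 0.160646
(82 - 65.75)^2 / 65.75 = 264.0625 / 65.75 = 4225/1052 ≈ 4.016160
(79 - 65.75)^2 / 65.75 = 175.5625 / 65.75 = 2809/1052 ≈ 2.670152
(33 - 65.75)^2 / 65.75 = 1072.5625 / 65.75 = 17161/1052 ≈ 16.312738
chi2 = 6091/263 ≈ 23.159696

23.1597


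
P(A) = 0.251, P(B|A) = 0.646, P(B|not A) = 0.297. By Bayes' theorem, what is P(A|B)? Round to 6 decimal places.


P(A|B) = P(B|A)*P(A) / P(B), P(B) = P(B|A)*P(A) + P(B|not A)*P(not A)
P(B|A)*P(A) = 0.646 * 0.251 = 0.162146
P(B|not A)*P(not A) = 0.297 * 0.749 = 0.222453
P(B) = 0.162146 + 0.222453 = 0.384599
P(A|B) = 0.162146 / 0.384599 ≈ 0.42159756

0.421598


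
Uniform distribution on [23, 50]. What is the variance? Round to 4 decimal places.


Var = (b-a)^2 / 12
(b-a)^2 = (50 - 23)^2 = 729
Var = 729/12 = 60.75

60.7500


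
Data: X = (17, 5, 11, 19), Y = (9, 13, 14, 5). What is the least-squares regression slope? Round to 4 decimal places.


b = sum((xi-xbar)(yi-ybar)) / sum((xi-xbar)^2)
n = 4, xbar = 52/4 = 13, ybar = 41/4 = 10.25
Sxy = sum((xi-xbar)(yi-ybar)) = -66
Sxx = sum((xi-xbar)^2) = 120
b = Sxy / Sxx = -0.55

-0.5500


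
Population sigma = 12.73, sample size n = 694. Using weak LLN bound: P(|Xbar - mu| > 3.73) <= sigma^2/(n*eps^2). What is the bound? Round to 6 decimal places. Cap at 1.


bound = min(1, sigma^2/(n*eps^2))
sigma^2 = 12.73^2 = 162.0529
n*eps^2 = 694 * 3.73^2 = 694 * 13.9129 = 9655.5526
sigma^2/(n*eps^2) = 162.0529 / 9655.5526 ≈ 0.01678339

0.016783


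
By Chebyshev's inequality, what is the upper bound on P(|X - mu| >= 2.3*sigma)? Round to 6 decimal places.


P <= 1/k^2
k^2 = 2.3^2 = 5.29
1/k^2 = 1 / 5.29 = 100/529 ≈ 0.18903592

0.189036


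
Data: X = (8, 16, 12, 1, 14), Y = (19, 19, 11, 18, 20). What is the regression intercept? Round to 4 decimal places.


a = ybar - b*xbar, where b = sum((xi-xbar)(yi-ybar)) / sum((xi-xbar)^2)
n = 5, xbar = 51/5 = 10.2, ybar = 87/5 = 17.4
Sxy = sum((xi-xbar)(yi-ybar)) = -1.4
Sxx = sum((xi-xbar)^2) = 140.8
b = Sxy / Sxx = -7/704 ≈ -0.009943
a = 17.4 - (-0.009943) * 10.2 = 12321/704 ≈ 17.501420

17.5014


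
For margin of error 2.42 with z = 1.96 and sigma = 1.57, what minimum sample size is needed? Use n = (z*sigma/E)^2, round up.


z*sigma/E = 1.96 * 1.57 / 2.42 = 7693/6050 ≈ 1.271570
(z*sigma/E)^2 ≈ 1.616891
round up: n = 2

2


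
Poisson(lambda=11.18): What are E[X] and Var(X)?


E[X] = Var(X) = lambda = 11.18

11.18, 11.18


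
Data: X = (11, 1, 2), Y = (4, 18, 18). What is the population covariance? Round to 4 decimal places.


Cov = (1/n)*sum((xi-xbar)(yi-ybar))
n = 3, xbar = 14/3 ≈ 4.666667, ybar = 40/3 ≈ 13.333333
sum((xi-xbar)(yi-ybar)) = -266/3 ≈ -88.666667
Cov = -88.666667 / 3 = -266/9 ≈ -29.555556

-29.5556


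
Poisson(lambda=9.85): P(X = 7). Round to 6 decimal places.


P = e^(-lam) * lam^k / k!
e^(-9.85) ≈ 0.00005274719
lam^k = 9.85^7 ≈ 8996086.310077
k! = 7! = 5040
P = 0.00005274719 * 8996086.310077 / 5040 ≈ 0.094150

0.094150


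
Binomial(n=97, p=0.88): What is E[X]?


E[X] = n*p = 97 * 0.88 = 85.36

85.36


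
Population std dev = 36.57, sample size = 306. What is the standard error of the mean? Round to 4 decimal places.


SE = sigma / sqrt(n)
sqrt(306) ≈ 17.492856
SE = 36.57 / 17.492856 ≈ 2.090568

2.0906


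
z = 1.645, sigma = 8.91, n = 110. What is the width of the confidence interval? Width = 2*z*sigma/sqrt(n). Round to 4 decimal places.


width = 2*z*sigma/sqrt(n)
2*z*sigma = 2 * 1.645 * 8.91 = 29.3139
sqrt(110) ≈ 10.488088
width = 29.3139 / 10.488088 ≈ 2.794971

2.7950


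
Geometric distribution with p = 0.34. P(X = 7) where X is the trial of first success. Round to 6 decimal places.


P = (1-p)^(k-1) * p
(1-p)^(k-1) = 0.66^6 ≈ 0.08265395
P = 0.08265395 * 0.34 ≈ 0.02810234

0.028102


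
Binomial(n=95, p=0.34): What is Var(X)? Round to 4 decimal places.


Var = n*p*(1-p) = 95 * 0.34 * 0.66 = 21.318

21.3180


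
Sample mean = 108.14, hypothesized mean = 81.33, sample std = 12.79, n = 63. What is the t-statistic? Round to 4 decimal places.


t = (xbar - mu0) / (s/sqrt(n))
xbar - mu0 = 108.14 - 81.33 = 26.81
sqrt(63) ≈ 7.93725393
s/sqrt(n) = 12.79 / 7.93725393 ≈ 1.61138854
t = 26.81 / 1.61138854 ≈ 16.637825

16.6378


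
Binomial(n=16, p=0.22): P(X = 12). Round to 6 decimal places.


P = C(n,k) * p^k * (1-p)^(n-k)
C(16,12) = 1820
p^k = 0.22^12 ≈ 0.00000001285500
(1-p)^(n-k) = 0.78^4 ≈ 0.3701506
P = 1820 * 0.00000001285500 * 0.3701506 ≈ 0.000009

0.000009


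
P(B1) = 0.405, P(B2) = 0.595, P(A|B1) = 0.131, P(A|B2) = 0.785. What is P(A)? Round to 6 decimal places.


P(A) = P(A|B1)*P(B1) + P(A|B2)*P(B2)
P(A|B1)*P(B1) = 0.131 * 0.405 = 0.053055
P(A|B2)*P(B2) = 0.785 * 0.595 = 0.467075
P(A) = 0.053055 + 0.467075 = 0.52013

0.520130


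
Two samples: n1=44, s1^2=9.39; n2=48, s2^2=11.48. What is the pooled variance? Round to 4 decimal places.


sp^2 = ((n1-1)*s1^2 + (n2-1)*s2^2)/(n1+n2-2)
(n1-1)*s1^2 = 43 * 9.39 = 403.77
(n2-1)*s2^2 = 47 * 11.48 = 539.56
numerator = 403.77 + 539.56 = 943.33
n1+n2-2 = 90
sp^2 = 943.33 / 90 = 94333/9000 ≈ 10.481444

10.4814


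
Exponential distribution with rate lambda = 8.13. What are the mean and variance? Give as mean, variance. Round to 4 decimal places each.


mean = 1/lam, var = 1/lam^2
mean = 1 / 8.13 = 100/813 ≈ 0.123001
lam^2 = 8.13^2 = 66.0969
var = 1 / 66.0969 ≈ 0.015129

0.1230, 0.0151


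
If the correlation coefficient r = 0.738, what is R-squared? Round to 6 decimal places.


R^2 = r^2 = (0.738)^2 = 0.544644

0.544644


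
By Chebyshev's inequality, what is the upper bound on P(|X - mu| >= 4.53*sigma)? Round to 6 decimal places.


P <= 1/k^2
k^2 = 4.53^2 = 20.5209
1/k^2 = 1 / 20.5209 ≈ 0.04873081

0.048731


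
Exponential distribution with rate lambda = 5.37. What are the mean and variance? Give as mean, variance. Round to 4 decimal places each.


mean = 1/lam, var = 1/lam^2
mean = 1 / 5.37 = 100/537 ≈ 0.186220
lam^2 = 5.37^2 = 28.8369
var = 1 / 28.8369 ≈ 0.034678

0.1862, 0.0347


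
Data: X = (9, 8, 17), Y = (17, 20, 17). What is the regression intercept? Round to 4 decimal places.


a = ybar - b*xbar, where b = sum((xi-xbar)(yi-ybar)) / sum((xi-xbar)^2)
n = 3, xbar = 34/3 ≈ 11.333333, ybar = 54/3 = 18
Sxy = sum((xi-xbar)(yi-ybar)) = -10
Sxx = sum((xi-xbar)^2) = 146/3 ≈ 48.666667
b = Sxy / Sxx = -15/73 ≈ -0.205479
a = 18 - (-0.205479) * 11.333333 = 1484/73 ≈ 20.328767

20.3288


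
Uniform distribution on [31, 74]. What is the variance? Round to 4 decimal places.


Var = (b-a)^2 / 12
(b-a)^2 = (74 - 31)^2 = 1849
Var = 1849/12 ≈ 154.083333

154.0833


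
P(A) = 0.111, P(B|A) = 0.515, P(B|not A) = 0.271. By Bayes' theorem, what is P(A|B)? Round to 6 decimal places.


P(A|B) = P(B|A)*P(A) / P(B), P(B) = P(B|A)*P(A) + P(B|not A)*P(not A)
P(B|A)*P(A) = 0.515 * 0.111 = 0.057165
P(B|not A)*P(not A) = 0.271 * 0.889 = 0.240919
P(B) = 0.057165 + 0.240919 = 0.298084
P(A|B) = 0.057165 / 0.298084 ≈ 0.19177480

0.191775


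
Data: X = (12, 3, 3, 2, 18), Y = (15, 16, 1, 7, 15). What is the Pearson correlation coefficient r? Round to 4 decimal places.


r = sum((xi-xbar)(yi-ybar)) / sqrt(sum((xi-xbar)^2) * sum((yi-ybar)^2))
n = 5, xbar = 38/5 = 7.6, ybar = 54/5 = 10.8
Sxy = sum((xi-xbar)(yi-ybar)) = 104.6
Sxx = sum((xi-xbar)^2) = 201.2
Syy = sum((yi-ybar)^2) = 172.8
sqrt(Sxx*Syy) ≈ 186.460076
r = Sxy / sqrt(Sxx*Syy) = 104.6 / 186.460076 ≈ 0.560978

0.5610


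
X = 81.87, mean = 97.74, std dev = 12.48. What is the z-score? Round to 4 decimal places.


z = (X - mu) / sigma
X - mu = 81.87 - 97.74 = -15.87
z = -15.87 / 12.48 = -529/416 ≈ -1.271635

-1.2716


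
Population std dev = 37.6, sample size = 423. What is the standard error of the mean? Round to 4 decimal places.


SE = sigma / sqrt(n)
sqrt(423) ≈ 20.566964
SE = 37.6 / 20.566964 ≈ 1.828175

1.8282


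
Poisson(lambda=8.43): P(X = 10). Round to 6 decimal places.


P = e^(-lam) * lam^k / k!
e^(-8.43) ≈ 0.0002182215
lam^k = 8.43^10 ≈ 1812490530.517960
k! = 10! = 3628800
P = 0.0002182215 * 1812490530.517960 / 3628800 ≈ 0.108996

0.108996


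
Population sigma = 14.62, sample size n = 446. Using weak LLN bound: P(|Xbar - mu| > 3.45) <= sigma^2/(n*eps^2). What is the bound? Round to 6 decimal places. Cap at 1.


bound = min(1, sigma^2/(n*eps^2))
sigma^2 = 14.62^2 = 213.7444
n*eps^2 = 446 * 3.45^2 = 446 * 11.9025 = 5308.515
sigma^2/(n*eps^2) = 213.7444 / 5308.515 ≈ 0.04026444

0.040264


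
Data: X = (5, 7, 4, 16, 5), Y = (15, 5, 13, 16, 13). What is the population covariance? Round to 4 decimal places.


Cov = (1/n)*sum((xi-xbar)(yi-ybar))
n = 5, xbar = 37/5 = 7.4, ybar = 62/5 = 12.4
sum((xi-xbar)(yi-ybar)) = 24.2
Cov = 24.2 / 5 = 4.84

4.8400


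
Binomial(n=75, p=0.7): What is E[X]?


E[X] = n*p = 75 * 0.7 = 52.5

52.5


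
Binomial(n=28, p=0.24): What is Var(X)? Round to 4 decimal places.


Var = n*p*(1-p) = 28 * 0.24 * 0.76 = 5.1072

5.1072


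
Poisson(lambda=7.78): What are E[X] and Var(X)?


E[X] = Var(X) = lambda = 7.78

7.78, 7.78


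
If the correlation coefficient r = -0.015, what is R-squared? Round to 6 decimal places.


R^2 = r^2 = (-0.015)^2 = 0.000225

0.000225


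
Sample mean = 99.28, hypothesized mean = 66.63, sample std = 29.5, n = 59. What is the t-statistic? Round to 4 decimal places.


t = (xbar - mu0) / (s/sqrt(n))
xbar - mu0 = 99.28 - 66.63 = 32.65
sqrt(59) ≈ 7.68114575
s/sqrt(n) = 29.5 / 7.68114575 ≈ 3.84057287
t = 32.65 / 3.84057287 ≈ 8.501336

8.5013


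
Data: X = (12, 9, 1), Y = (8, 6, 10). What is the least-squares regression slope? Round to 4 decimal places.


b = sum((xi-xbar)(yi-ybar)) / sum((xi-xbar)^2)
n = 3, xbar = 22/3 ≈ 7.333333, ybar = 24/3 = 8
Sxy = sum((xi-xbar)(yi-ybar)) = -16
Sxx = sum((xi-xbar)^2) = 194/3 ≈ 64.666667
b = Sxy / Sxx = -24/97 ≈ -0.247423

-0.2474


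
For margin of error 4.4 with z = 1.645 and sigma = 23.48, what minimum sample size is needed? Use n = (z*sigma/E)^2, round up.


z*sigma/E = 1.645 * 23.48 / 4.4 ≈ 8.778318
(z*sigma/E)^2 ≈ 77.058870
round up: n = 78

78


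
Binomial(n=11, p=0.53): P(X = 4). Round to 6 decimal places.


P = C(n,k) * p^k * (1-p)^(n-k)
C(11,4) = 330
p^k = 0.53^4 = 0.07890481
(1-p)^(n-k) = 0.47^7 ≈ 0.005066231
P = 330 * 0.07890481 * 0.005066231 ≈ 0.131918

0.131918


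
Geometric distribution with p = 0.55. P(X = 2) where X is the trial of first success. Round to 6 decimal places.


P = (1-p)^(k-1) * p
(1-p)^(k-1) = 0.45^1 = 0.45
P = 0.45 * 0.55 = 0.2475

0.247500


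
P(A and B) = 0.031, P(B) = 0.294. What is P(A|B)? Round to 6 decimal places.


P(A|B) = P(A and B) / P(B) = 0.031 / 0.294 = 31/294 ≈ 0.10544218

0.105442


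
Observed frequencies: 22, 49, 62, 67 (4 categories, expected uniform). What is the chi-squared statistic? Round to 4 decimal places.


chi2 = sum((O-E)^2/E), E = total/4
total = 200, E = 200/4 = 50
(22 - 50)^2 / 50 = 784 / 50 = 15.68
(49 - 50)^2 / 50 = 1 / 50 = 0.02
(62 - 50)^2 / 50 = 144 / 50 = 2.88
(67 - 50)^2 / 50 = 289 / 50 = 5.78
chi2 = 24.36

24.3600


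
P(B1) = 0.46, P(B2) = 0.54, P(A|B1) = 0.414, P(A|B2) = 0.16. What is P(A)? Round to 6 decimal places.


P(A) = P(A|B1)*P(B1) + P(A|B2)*P(B2)
P(A|B1)*P(B1) = 0.414 * 0.46 = 0.19044
P(A|B2)*P(B2) = 0.16 * 0.54 = 0.0864
P(A) = 0.19044 + 0.0864 = 0.27684

0.276840


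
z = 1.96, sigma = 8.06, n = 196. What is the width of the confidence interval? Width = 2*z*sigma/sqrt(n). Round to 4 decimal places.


width = 2*z*sigma/sqrt(n)
2*z*sigma = 2 * 1.96 * 8.06 = 31.5952
sqrt(196) = 14
width = 31.5952 / 14 = 2.2568

2.2568


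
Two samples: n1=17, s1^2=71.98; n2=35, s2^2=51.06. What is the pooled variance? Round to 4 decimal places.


sp^2 = ((n1-1)*s1^2 + (n2-1)*s2^2)/(n1+n2-2)
(n1-1)*s1^2 = 16 * 71.98 = 1151.68
(n2-1)*s2^2 = 34 * 51.06 = 1736.04
numerator = 1151.68 + 1736.04 = 2887.72
n1+n2-2 = 50
sp^2 = 2887.72 / 50 = 57.7544

57.7544


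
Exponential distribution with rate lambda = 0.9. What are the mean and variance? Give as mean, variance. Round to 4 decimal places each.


mean = 1/lam, var = 1/lam^2
mean = 1 / 0.9 = 10/9 ≈ 1.111111
lam^2 = 0.9^2 = 0.81
var = 1 / 0.81 = 100/81 ≈ 1.234568

1.1111, 1.2346


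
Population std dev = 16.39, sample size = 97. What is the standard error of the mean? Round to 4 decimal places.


SE = sigma / sqrt(n)
sqrt(97) ≈ 9.848858
SE = 16.39 / 9.848858 ≈ 1.664152

1.6642


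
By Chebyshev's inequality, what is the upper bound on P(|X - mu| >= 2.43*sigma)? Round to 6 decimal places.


P <= 1/k^2
k^2 = 2.43^2 = 5.9049
1/k^2 = 1 / 5.9049 ≈ 0.16935088

0.169351


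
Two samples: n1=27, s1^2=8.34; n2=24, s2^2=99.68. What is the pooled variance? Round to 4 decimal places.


sp^2 = ((n1-1)*s1^2 + (n2-1)*s2^2)/(n1+n2-2)
(n1-1)*s1^2 = 26 * 8.34 = 216.84
(n2-1)*s2^2 = 23 * 99.68 = 2292.64
numerator = 216.84 + 2292.64 = 2509.48
n1+n2-2 = 49
sp^2 = 2509.48 / 49 = 62737/1225 ≈ 51.213878

51.2139


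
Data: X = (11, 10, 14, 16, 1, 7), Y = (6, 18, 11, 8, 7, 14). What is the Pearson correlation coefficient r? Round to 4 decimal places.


r = sum((xi-xbar)(yi-ybar)) / sqrt(sum((xi-xbar)^2) * sum((yi-ybar)^2))
n = 6, xbar = 59/6 ≈ 9.833333, ybar = 64/6 = 32/3 ≈ 10.666667
Sxy = sum((xi-xbar)(yi-ybar)) = 11/3 ≈ 3.666667
Sxx = sum((xi-xbar)^2) = 857/6 ≈ 142.833333
Syy = sum((yi-ybar)^2) = 322/3 ≈ 107.333333
sqrt(Sxx*Syy) ≈ 123.817518
r = Sxy / sqrt(Sxx*Syy) = 3.666667 / 123.817518 ≈ 0.029613

0.0296


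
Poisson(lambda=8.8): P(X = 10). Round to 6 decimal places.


P = e^(-lam) * lam^k / k!
e^(-8.8) ≈ 0.0001507331
lam^k = 8.8^10 ≈ 2785009760.094021
k! = 10! = 3628800
P = 0.0001507331 * 2785009760.094021 / 3628800 ≈ 0.115684

0.115684


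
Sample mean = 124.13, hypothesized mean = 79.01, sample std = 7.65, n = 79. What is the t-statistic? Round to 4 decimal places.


t = (xbar - mu0) / (s/sqrt(n))
xbar - mu0 = 124.13 - 79.01 = 45.12
sqrt(79) ≈ 8.88819442
s/sqrt(n) = 7.65 / 8.88819442 ≈ 0.86069224
t = 45.12 / 0.86069224 ≈ 52.422919

52.4229


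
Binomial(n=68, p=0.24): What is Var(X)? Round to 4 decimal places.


Var = n*p*(1-p) = 68 * 0.24 * 0.76 = 12.4032

12.4032


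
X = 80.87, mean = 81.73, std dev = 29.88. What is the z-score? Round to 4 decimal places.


z = (X - mu) / sigma
X - mu = 80.87 - 81.73 = -0.86
z = -0.86 / 29.88 = -43/1494 ≈ -0.028782

-0.0288


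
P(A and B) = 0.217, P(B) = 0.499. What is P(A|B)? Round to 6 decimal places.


P(A|B) = P(A and B) / P(B) = 0.217 / 0.499 = 217/499 ≈ 0.43486974

0.434870


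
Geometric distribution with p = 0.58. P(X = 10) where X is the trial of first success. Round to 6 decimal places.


P = (1-p)^(k-1) * p
(1-p)^(k-1) = 0.42^9 ≈ 0.0004066714
P = 0.0004066714 * 0.58 ≈ 0.0002358694

0.000236


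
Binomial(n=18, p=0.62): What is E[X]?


E[X] = n*p = 18 * 0.62 = 11.16

11.16


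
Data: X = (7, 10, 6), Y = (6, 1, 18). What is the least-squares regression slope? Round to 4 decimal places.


b = sum((xi-xbar)(yi-ybar)) / sum((xi-xbar)^2)
n = 3, xbar = 23/3 ≈ 7.666667, ybar = 25/3 ≈ 8.333333
Sxy = sum((xi-xbar)(yi-ybar)) = -95/3 ≈ -31.666667
Sxx = sum((xi-xbar)^2) = 26/3 ≈ 8.666667
b = Sxy / Sxx = -95/26 ≈ -3.653846

-3.6538


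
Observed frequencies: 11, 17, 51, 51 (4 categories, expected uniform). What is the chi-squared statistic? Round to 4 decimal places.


chi2 = sum((O-E)^2/E), E = total/4
total = 130, E = 130/4 = 32.5
(11 - 32.5)^2 / 32.5 = 462.25 / 32.5 = 1849/130 ≈ 14.223077
(17 - 32.5)^2 / 32.5 = 240.25 / 32.5 = 961/130 ≈ 7.392308
(51 - 32.5)^2 / 32.5 = 342.25 / 32.5 = 1369/130 ≈ 10.530769
(51 - 32.5)^2 / 32.5 = 342.25 / 32.5 = 1369/130 ≈ 10.530769
chi2 = 2774/65 ≈ 42.676923

42.6769
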